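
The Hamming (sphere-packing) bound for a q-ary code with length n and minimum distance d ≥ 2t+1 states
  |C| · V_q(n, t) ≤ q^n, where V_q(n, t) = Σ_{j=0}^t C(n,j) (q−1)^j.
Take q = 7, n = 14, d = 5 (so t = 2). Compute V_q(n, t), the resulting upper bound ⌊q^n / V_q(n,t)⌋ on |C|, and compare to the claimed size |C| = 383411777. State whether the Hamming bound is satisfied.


V_q(n, t) = 3361, q^n = 678223072849, Hamming bound = 201792047, |C| = 383411777 > bound (violated).

Step 1: Compute V_q(n, t) = Σ_{j=0}^2 C(n, j) (q−1)^j.
  j = 0: C(14,0)·(6)^0 = 1·1 = 1.
  j = 1: C(14,1)·(6)^1 = 14·6 = 84.
  j = 2: C(14,2)·(6)^2 = 91·36 = 3276.
  V_q(n, t) = 1 + 84 + 3276 = 3361.
Step 2: q^n = 7^14 = 678223072849.
Step 3: Hamming bound ⌊q^n / V_q(n,t)⌋ = ⌊678223072849/3361⌋ = 201792047.
Step 4: Compare |C| = 383411777 to 201792047: violated.
The claimed |C| lies above the Hamming bound, so no 7-ary code of length 14 with d ≥ 5 can have 383411777 codewords.


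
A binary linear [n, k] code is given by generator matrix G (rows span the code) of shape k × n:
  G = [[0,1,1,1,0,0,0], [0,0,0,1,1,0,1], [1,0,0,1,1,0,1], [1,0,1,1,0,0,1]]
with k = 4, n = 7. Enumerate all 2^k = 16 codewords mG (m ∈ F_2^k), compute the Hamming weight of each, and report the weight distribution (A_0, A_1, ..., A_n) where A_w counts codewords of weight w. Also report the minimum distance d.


Weight distribution: A_0 = 1, A_1 = 1, A_2 = 2, A_3 = 6, A_4 = 5, A_5 = 1. Minimum distance d = 1.

Enumerate all 2^4 = 16 messages m ∈ F_2^4.
For each, compute codeword c = mG in F_2^7, then tally its weight.
  m = 0000 → c = 0000000, weight = 0.
  m = 1000 → c = 0111000, weight = 3.
  m = 0100 → c = 0001101, weight = 3.
  m = 1100 → c = 0110101, weight = 4.
  m = 0010 → c = 1001101, weight = 4.
  m = 1010 → c = 1110101, weight = 5.
  m = 0110 → c = 1000000, weight = 1.
  m = 1110 → c = 1111000, weight = 4.
  m = 0001 → c = 1011001, weight = 4.
  m = 1001 → c = 1100001, weight = 3.
  m = 0101 → c = 1010100, weight = 3.
  m = 1101 → c = 1101100, weight = 4.
  m = 0011 → c = 0010100, weight = 2.
  m = 1011 → c = 0101100, weight = 3.
  m = 0111 → c = 0011001, weight = 3.
  m = 1111 → c = 0100001, weight = 2.
Tally weights:
  weight 0: 1 codewords.
  weight 1: 1 codewords.
  weight 2: 2 codewords.
  weight 3: 6 codewords.
  weight 4: 5 codewords.
  weight 5: 1 codewords.
Minimum distance d = smallest w > 0 with A_w > 0 = 1.
Sanity: Σ A_w = 16 = 2^4 = 16 ✓.


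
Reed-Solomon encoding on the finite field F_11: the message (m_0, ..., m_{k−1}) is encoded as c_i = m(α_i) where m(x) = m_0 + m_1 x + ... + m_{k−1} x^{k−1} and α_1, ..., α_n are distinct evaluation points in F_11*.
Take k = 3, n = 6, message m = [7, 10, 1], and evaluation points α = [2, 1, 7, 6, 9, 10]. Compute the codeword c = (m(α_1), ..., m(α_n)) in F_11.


c = [9, 7, 5, 4, 2, 9]

Message polynomial: m(x) = 7 + 10·x + 1·x^2 (mod 11).
For each evaluation point α_i, compute m(α_i) mod 11:
  α_1 = 2: Horner steps 1 → 1 → 9, so m(2) = 9.
  α_2 = 1: Horner steps 1 → 0 → 7, so m(1) = 7.
  α_3 = 7: Horner steps 1 → 6 → 5, so m(7) = 5.
  α_4 = 6: Horner steps 1 → 5 → 4, so m(6) = 4.
  α_5 = 9: Horner steps 1 → 8 → 2, so m(9) = 2.
  α_6 = 10: Horner steps 1 → 9 → 9, so m(10) = 9.
Codeword c = [9, 7, 5, 4, 2, 9] ∈ F_11^6.


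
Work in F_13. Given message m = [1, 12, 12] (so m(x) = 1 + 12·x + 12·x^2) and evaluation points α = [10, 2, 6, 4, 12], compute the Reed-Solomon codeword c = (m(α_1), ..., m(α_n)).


c = [8, 8, 11, 7, 1]

Message polynomial: m(x) = 1 + 12·x + 12·x^2 (mod 13).
For each evaluation point α_i, compute m(α_i) mod 13:
  α_1 = 10: Horner steps 12 → 2 → 8, so m(10) = 8.
  α_2 = 2: Horner steps 12 → 10 → 8, so m(2) = 8.
  α_3 = 6: Horner steps 12 → 6 → 11, so m(6) = 11.
  α_4 = 4: Horner steps 12 → 8 → 7, so m(4) = 7.
  α_5 = 12: Horner steps 12 → 0 → 1, so m(12) = 1.
Codeword c = [8, 8, 11, 7, 1] ∈ F_13^5.


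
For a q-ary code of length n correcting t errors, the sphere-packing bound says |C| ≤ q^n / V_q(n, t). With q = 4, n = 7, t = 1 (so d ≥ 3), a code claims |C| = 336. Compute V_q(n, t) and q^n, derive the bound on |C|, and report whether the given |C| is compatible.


V_q(n, t) = 22, q^n = 16384, Hamming bound = 744, |C| = 336 ≤ bound (satisfied).

Step 1: Compute V_q(n, t) = Σ_{j=0}^1 C(n, j) (q−1)^j.
  j = 0: C(7,0)·(3)^0 = 1·1 = 1.
  j = 1: C(7,1)·(3)^1 = 7·3 = 21.
  V_q(n, t) = 1 + 21 = 22.
Step 2: q^n = 4^7 = 16384.
Step 3: Hamming bound ⌊q^n / V_q(n,t)⌋ = ⌊16384/22⌋ = 744.
Step 4: Compare |C| = 336 to 744: satisfied.
The claimed |C| lies below the Hamming bound.


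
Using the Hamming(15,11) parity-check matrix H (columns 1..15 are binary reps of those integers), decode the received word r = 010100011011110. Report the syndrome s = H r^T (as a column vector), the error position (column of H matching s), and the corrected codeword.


s = (0, 0, 1, 1)^T, error position = 3, corrected codeword c = 011100011011110

Compute s = H r^T mod 2 one row at a time:
  s_1 = 1 + 1 + 0 + 1 + 1 + 1 + 1 + 0 = 6 ≡ 0 (mod 2).
  s_2 = 1 + 0 + 0 + 0 + 1 + 1 + 1 + 0 = 4 ≡ 0 (mod 2).
  s_3 = 1 + 0 + 0 + 0 + 0 + 1 + 1 + 0 = 3 ≡ 1 (mod 2).
  s_4 = 0 + 0 + 0 + 0 + 1 + 1 + 1 + 0 = 3 ≡ 1 (mod 2).
s = (0, 0, 1, 1)^T — this equals column 3 of H (binary 0011), so error is at position 3.
Correct: flip bit 3 of r = 010100011011110 to get c = 011100011011110.


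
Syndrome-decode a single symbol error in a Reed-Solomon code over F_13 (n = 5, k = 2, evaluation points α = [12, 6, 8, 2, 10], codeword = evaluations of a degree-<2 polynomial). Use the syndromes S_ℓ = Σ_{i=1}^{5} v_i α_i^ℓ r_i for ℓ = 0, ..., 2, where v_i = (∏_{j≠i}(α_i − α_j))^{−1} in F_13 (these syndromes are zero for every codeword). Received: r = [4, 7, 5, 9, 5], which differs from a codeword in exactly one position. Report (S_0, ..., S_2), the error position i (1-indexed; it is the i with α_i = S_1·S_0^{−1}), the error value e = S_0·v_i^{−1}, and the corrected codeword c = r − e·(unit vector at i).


S = (5, 1, 8), error at position 3, error magnitude e = 12, c = [4, 7, 6, 9, 5].

Step 1: column multipliers v_i = (∏_{j≠i}(α_i − α_j))^{−1} mod 13.
  i = 1 (α = 12): (12−6)(12−8)(12−2)(12−10) = 6·4·10·2 = 480 ≡ 12, so v_1 = 12^{−1} = 12 (mod 13).
  i = 2 (α = 6): (6−12)(6−8)(6−2)(6−10) = (−6)·(−2)·4·(−4) = −192 ≡ 3, so v_2 = 3^{−1} = 9 (mod 13).
  i = 3 (α = 8): (8−12)(8−6)(8−2)(8−10) = (−4)·2·6·(−2) = 96 ≡ 5, so v_3 = 5^{−1} = 8 (mod 13).
  i = 4 (α = 2): (2−12)(2−6)(2−8)(2−10) = (−10)·(−4)·(−6)·(−8) = 1920 ≡ 9, so v_4 = 9^{−1} = 3 (mod 13).
  i = 5 (α = 10): (10−12)(10−6)(10−8)(10−2) = (−2)·4·2·8 = −128 ≡ 2, so v_5 = 2^{−1} = 7 (mod 13).
  v = [12, 9, 8, 3, 7].
Step 2: syndromes of r = [4, 7, 5, 9, 5] (all sums mod 13).
  S_0 = Σ v_i r_i = 12·4 + 9·7 + 8·5 + 3·9 + 7·5 = 213 ≡ 5.
  S_1 = Σ v_i α_i r_i = 12·12·4 + 9·6·7 + 8·8·5 + 3·2·9 + 7·10·5 = 1678 ≡ 1.
  α_i^2 mod 13 = [1, 10, 12, 4, 9].
  S_2 = Σ v_i α_i^2 r_i = 12·1·4 + 9·10·7 + 8·12·5 + 3·4·9 + 7·9·5 = 1581 ≡ 8.
  S = (5, 1, 8) ≠ 0, so r is not a codeword (an error is present).
Step 3: locate the error. For a single error e at position i, S_ℓ = v_i·e·α_i^ℓ, so α_err = S_1/S_0.
  S_0^{−1} = 5^{−1} = 8 (mod 13), so α_err = 1·8 = 8 ≡ 8 = α_3. Error position i = 3.
  Consistency check: S_2/S_1 = 8·1 = 8 ≡ 8 = α_err ✓ (single-error assumption holds).
Step 4: error magnitude e = S_0/v_3 = S_0·∏_{j≠3}(α_3 − α_j) = 5·5 = 25 ≡ 12 (mod 13).
Step 5: correct position 3: c_3 = r_3 − e = 5 − 12 ≡ 6 (mod 13). Hence c = [4, 7, 6, 9, 5].
  Check: interpolating c through the α_i gives m(x) = 10 + 6·x (degree < 2) with m(α_i) = c_i for every i, so c is indeed a codeword.


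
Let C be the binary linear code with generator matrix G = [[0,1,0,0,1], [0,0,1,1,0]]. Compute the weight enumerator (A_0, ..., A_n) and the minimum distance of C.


Weight distribution: A_0 = 1, A_2 = 2, A_4 = 1. Minimum distance d = 2.

Enumerate all 2^2 = 4 messages m ∈ F_2^2.
For each, compute codeword c = mG in F_2^5, then tally its weight.
  m = 00 → c = 00000, weight = 0.
  m = 10 → c = 01001, weight = 2.
  m = 01 → c = 00110, weight = 2.
  m = 11 → c = 01111, weight = 4.
Tally weights:
  weight 0: 1 codewords.
  weight 2: 2 codewords.
  weight 4: 1 codewords.
Minimum distance d = smallest w > 0 with A_w > 0 = 2.
Sanity: Σ A_w = 4 = 2^2 = 4 ✓.


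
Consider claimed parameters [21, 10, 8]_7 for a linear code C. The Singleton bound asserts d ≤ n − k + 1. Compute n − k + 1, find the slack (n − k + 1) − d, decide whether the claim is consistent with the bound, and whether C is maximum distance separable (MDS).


Singleton RHS = n − k + 1 = 12, slack = 4, bound satisfied, not MDS.

Singleton bound: d ≤ n − k + 1.
Here n = 21, k = 10, so n − k + 1 = 12.
Given d = 8, check d ≤ 12: YES.
Slack = (n − k + 1) − d = 4.
The code is NOT MDS (slack = 4 > 0).
Description: the claimed parameters are [21, 10, 8]_7; such a code would be non-MDS.


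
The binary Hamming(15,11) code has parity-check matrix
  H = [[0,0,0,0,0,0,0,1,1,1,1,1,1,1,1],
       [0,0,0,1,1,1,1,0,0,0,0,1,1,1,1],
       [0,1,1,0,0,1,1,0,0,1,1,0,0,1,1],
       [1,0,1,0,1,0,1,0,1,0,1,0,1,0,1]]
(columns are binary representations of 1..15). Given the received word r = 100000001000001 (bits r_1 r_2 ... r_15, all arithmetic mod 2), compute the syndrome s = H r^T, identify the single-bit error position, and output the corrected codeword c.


s = (0, 1, 1, 1)^T, error position = 7, corrected codeword c = 100000101000001

Compute s = H r^T mod 2 one row at a time:
  s_1 = 0 + 1 + 0 + 0 + 0 + 0 + 0 + 1 = 2 ≡ 0 (mod 2).
  s_2 = 0 + 0 + 0 + 0 + 0 + 0 + 0 + 1 = 1 ≡ 1 (mod 2).
  s_3 = 0 + 0 + 0 + 0 + 0 + 0 + 0 + 1 = 1 ≡ 1 (mod 2).
  s_4 = 1 + 0 + 0 + 0 + 1 + 0 + 0 + 1 = 3 ≡ 1 (mod 2).
s = (0, 1, 1, 1)^T — this equals column 7 of H (binary 0111), so error is at position 7.
Correct: flip bit 7 of r = 100000001000001 to get c = 100000101000001.


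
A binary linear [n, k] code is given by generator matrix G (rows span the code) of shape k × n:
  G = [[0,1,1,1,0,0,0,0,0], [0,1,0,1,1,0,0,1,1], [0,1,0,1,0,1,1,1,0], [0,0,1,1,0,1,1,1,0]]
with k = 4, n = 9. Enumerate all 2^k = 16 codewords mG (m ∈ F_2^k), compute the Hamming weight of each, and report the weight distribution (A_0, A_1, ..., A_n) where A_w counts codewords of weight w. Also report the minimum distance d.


Weight distribution: A_0 = 1, A_1 = 1, A_2 = 1, A_3 = 1, A_4 = 5, A_5 = 5, A_6 = 1, A_7 = 1. Minimum distance d = 1.

Enumerate all 2^4 = 16 messages m ∈ F_2^4.
For each, compute codeword c = mG in F_2^9, then tally its weight.
  m = 0000 → c = 000000000, weight = 0.
  m = 1000 → c = 011100000, weight = 3.
  m = 0100 → c = 010110011, weight = 5.
  m = 1100 → c = 001010011, weight = 4.
  m = 0010 → c = 010101110, weight = 5.
  m = 1010 → c = 001001110, weight = 4.
  m = 0110 → c = 000011101, weight = 4.
  m = 1110 → c = 011111101, weight = 7.
  m = 0001 → c = 001101110, weight = 5.
  m = 1001 → c = 010001110, weight = 4.
  m = 0101 → c = 011011101, weight = 6.
  m = 1101 → c = 000111101, weight = 5.
  m = 0011 → c = 011000000, weight = 2.
  m = 1011 → c = 000100000, weight = 1.
  m = 0111 → c = 001110011, weight = 5.
  m = 1111 → c = 010010011, weight = 4.
Tally weights:
  weight 0: 1 codewords.
  weight 1: 1 codewords.
  weight 2: 1 codewords.
  weight 3: 1 codewords.
  weight 4: 5 codewords.
  weight 5: 5 codewords.
  weight 6: 1 codewords.
  weight 7: 1 codewords.
Minimum distance d = smallest w > 0 with A_w > 0 = 1.
Sanity: Σ A_w = 16 = 2^4 = 16 ✓.


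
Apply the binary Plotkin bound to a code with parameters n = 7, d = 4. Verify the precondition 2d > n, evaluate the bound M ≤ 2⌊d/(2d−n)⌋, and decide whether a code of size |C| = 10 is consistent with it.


Plotkin bound M ≤ 8; given |C| = 10 > bound (violated).

Check applicability: 2d = 8, n = 7.
2d − n = 1 > 0, so Plotkin applies.
Compute d/(2d−n) = 4/1 ≈ 4.0000.
⌊d/(2d−n)⌋ = 4.
Plotkin bound: M ≤ 2·4 = 8.
Given |C| = 10, check: VIOLATED.
This |C| is above the Plotkin bound, so no binary code with n = 7, d = 4 and 10 codewords exists.


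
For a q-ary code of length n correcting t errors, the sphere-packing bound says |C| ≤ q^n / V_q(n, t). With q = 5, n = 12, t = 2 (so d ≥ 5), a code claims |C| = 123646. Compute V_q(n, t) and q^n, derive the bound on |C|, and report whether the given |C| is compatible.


V_q(n, t) = 1105, q^n = 244140625, Hamming bound = 220941, |C| = 123646 ≤ bound (satisfied).

Step 1: Compute V_q(n, t) = Σ_{j=0}^2 C(n, j) (q−1)^j.
  j = 0: C(12,0)·(4)^0 = 1·1 = 1.
  j = 1: C(12,1)·(4)^1 = 12·4 = 48.
  j = 2: C(12,2)·(4)^2 = 66·16 = 1056.
  V_q(n, t) = 1 + 48 + 1056 = 1105.
Step 2: q^n = 5^12 = 244140625.
Step 3: Hamming bound ⌊q^n / V_q(n,t)⌋ = ⌊244140625/1105⌋ = 220941.
Step 4: Compare |C| = 123646 to 220941: satisfied.
The claimed |C| lies below the Hamming bound.


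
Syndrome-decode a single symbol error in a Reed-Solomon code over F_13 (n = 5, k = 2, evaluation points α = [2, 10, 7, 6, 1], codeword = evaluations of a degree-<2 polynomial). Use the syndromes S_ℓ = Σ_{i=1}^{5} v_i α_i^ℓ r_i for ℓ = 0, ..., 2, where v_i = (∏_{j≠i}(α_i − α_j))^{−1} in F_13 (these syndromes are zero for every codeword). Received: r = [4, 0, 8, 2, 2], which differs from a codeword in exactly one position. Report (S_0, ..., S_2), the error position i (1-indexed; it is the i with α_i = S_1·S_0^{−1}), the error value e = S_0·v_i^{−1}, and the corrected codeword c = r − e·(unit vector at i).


S = (3, 3, 3), error at position 5, error magnitude e = 4, c = [4, 0, 8, 2, 11].

Step 1: column multipliers v_i = (∏_{j≠i}(α_i − α_j))^{−1} mod 13.
  i = 1 (α = 2): (2−10)(2−7)(2−6)(2−1) = (−8)·(−5)·(−4)·1 = −160 ≡ 9, so v_1 = 9^{−1} = 3 (mod 13).
  i = 2 (α = 10): (10−2)(10−7)(10−6)(10−1) = 8·3·4·9 = 864 ≡ 6, so v_2 = 6^{−1} = 11 (mod 13).
  i = 3 (α = 7): (7−2)(7−10)(7−6)(7−1) = 5·(−3)·1·6 = −90 ≡ 1, so v_3 = 1^{−1} = 1 (mod 13).
  i = 4 (α = 6): (6−2)(6−10)(6−7)(6−1) = 4·(−4)·(−1)·5 = 80 ≡ 2, so v_4 = 2^{−1} = 7 (mod 13).
  i = 5 (α = 1): (1−2)(1−10)(1−7)(1−6) = (−1)·(−9)·(−6)·(−5) = 270 ≡ 10, so v_5 = 10^{−1} = 4 (mod 13).
  v = [3, 11, 1, 7, 4].
Step 2: syndromes of r = [4, 0, 8, 2, 2] (all sums mod 13).
  S_0 = Σ v_i r_i = 3·4 + 11·0 + 1·8 + 7·2 + 4·2 = 42 ≡ 3.
  S_1 = Σ v_i α_i r_i = 3·2·4 + 11·10·0 + 1·7·8 + 7·6·2 + 4·1·2 = 172 ≡ 3.
  α_i^2 mod 13 = [4, 9, 10, 10, 1].
  S_2 = Σ v_i α_i^2 r_i = 3·4·4 + 11·9·0 + 1·10·8 + 7·10·2 + 4·1·2 = 276 ≡ 3.
  S = (3, 3, 3) ≠ 0, so r is not a codeword (an error is present).
Step 3: locate the error. For a single error e at position i, S_ℓ = v_i·e·α_i^ℓ, so α_err = S_1/S_0.
  S_0^{−1} = 3^{−1} = 9 (mod 13), so α_err = 3·9 = 27 ≡ 1 = α_5. Error position i = 5.
  Consistency check: S_2/S_1 = 3·9 = 27 ≡ 1 = α_err ✓ (single-error assumption holds).
Step 4: error magnitude e = S_0/v_5 = S_0·∏_{j≠5}(α_5 − α_j) = 3·10 = 30 ≡ 4 (mod 13).
Step 5: correct position 5: c_5 = r_5 − e = 2 − 4 ≡ 11 (mod 13). Hence c = [4, 0, 8, 2, 11].
  Check: interpolating c through the α_i gives m(x) = 5 + 6·x (degree < 2) with m(α_i) = c_i for every i, so c is indeed a codeword.


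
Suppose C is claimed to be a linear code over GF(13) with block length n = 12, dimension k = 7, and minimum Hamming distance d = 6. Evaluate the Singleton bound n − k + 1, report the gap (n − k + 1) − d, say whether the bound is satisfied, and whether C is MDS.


Singleton RHS = n − k + 1 = 6, slack = 0, bound satisfied, MDS.

Singleton bound: d ≤ n − k + 1.
Here n = 12, k = 7, so n − k + 1 = 6.
Given d = 6, check d ≤ 6: YES.
Slack = (n − k + 1) − d = 0.
The code is MDS (slack = 0).
Description: the claimed parameters are [12, 7, 6]_13; such a code would be MDS (meets Singleton bound).


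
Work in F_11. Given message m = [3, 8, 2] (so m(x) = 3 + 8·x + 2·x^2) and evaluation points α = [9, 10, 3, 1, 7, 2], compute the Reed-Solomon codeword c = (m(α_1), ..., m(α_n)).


c = [6, 8, 1, 2, 3, 5]

Message polynomial: m(x) = 3 + 8·x + 2·x^2 (mod 11).
For each evaluation point α_i, compute m(α_i) mod 11:
  α_1 = 9: Horner steps 2 → 4 → 6, so m(9) = 6.
  α_2 = 10: Horner steps 2 → 6 → 8, so m(10) = 8.
  α_3 = 3: Horner steps 2 → 3 → 1, so m(3) = 1.
  α_4 = 1: Horner steps 2 → 10 → 2, so m(1) = 2.
  α_5 = 7: Horner steps 2 → 0 → 3, so m(7) = 3.
  α_6 = 2: Horner steps 2 → 1 → 5, so m(2) = 5.
Codeword c = [6, 8, 1, 2, 3, 5] ∈ F_11^6.


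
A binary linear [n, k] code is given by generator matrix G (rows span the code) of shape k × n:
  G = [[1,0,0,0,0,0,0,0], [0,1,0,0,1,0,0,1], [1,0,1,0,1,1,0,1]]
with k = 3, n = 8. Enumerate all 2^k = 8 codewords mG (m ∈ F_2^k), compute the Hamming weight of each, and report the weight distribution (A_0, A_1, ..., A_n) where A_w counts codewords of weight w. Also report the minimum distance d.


Weight distribution: A_0 = 1, A_1 = 1, A_3 = 2, A_4 = 3, A_5 = 1. Minimum distance d = 1.

Enumerate all 2^3 = 8 messages m ∈ F_2^3.
For each, compute codeword c = mG in F_2^8, then tally its weight.
  m = 000 → c = 00000000, weight = 0.
  m = 100 → c = 10000000, weight = 1.
  m = 010 → c = 01001001, weight = 3.
  m = 110 → c = 11001001, weight = 4.
  m = 001 → c = 10101101, weight = 5.
  m = 101 → c = 00101101, weight = 4.
  m = 011 → c = 11100100, weight = 4.
  m = 111 → c = 01100100, weight = 3.
Tally weights:
  weight 0: 1 codewords.
  weight 1: 1 codewords.
  weight 3: 2 codewords.
  weight 4: 3 codewords.
  weight 5: 1 codewords.
Minimum distance d = smallest w > 0 with A_w > 0 = 1.
Sanity: Σ A_w = 8 = 2^3 = 8 ✓.


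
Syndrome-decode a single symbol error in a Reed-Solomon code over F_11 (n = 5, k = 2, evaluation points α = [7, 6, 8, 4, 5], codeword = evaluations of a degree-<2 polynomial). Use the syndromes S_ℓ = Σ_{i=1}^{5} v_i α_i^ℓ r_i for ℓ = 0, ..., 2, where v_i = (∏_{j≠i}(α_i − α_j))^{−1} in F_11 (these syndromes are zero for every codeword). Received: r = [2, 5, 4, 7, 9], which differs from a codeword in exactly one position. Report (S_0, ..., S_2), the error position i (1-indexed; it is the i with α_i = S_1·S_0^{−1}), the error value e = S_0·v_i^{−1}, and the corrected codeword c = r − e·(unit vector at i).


S = (4, 2, 1), error at position 2, error magnitude e = 5, c = [2, 0, 4, 7, 9].

Step 1: column multipliers v_i = (∏_{j≠i}(α_i − α_j))^{−1} mod 11.
  i = 1 (α = 7): (7−6)(7−8)(7−4)(7−5) = 1·(−1)·3·2 = −6 ≡ 5, so v_1 = 5^{−1} = 9 (mod 11).
  i = 2 (α = 6): (6−7)(6−8)(6−4)(6−5) = (−1)·(−2)·2·1 = 4 ≡ 4, so v_2 = 4^{−1} = 3 (mod 11).
  i = 3 (α = 8): (8−7)(8−6)(8−4)(8−5) = 1·2·4·3 = 24 ≡ 2, so v_3 = 2^{−1} = 6 (mod 11).
  i = 4 (α = 4): (4−7)(4−6)(4−8)(4−5) = (−3)·(−2)·(−4)·(−1) = 24 ≡ 2, so v_4 = 2^{−1} = 6 (mod 11).
  i = 5 (α = 5): (5−7)(5−6)(5−8)(5−4) = (−2)·(−1)·(−3)·1 = −6 ≡ 5, so v_5 = 5^{−1} = 9 (mod 11).
  v = [9, 3, 6, 6, 9].
Step 2: syndromes of r = [2, 5, 4, 7, 9] (all sums mod 11).
  S_0 = Σ v_i r_i = 9·2 + 3·5 + 6·4 + 6·7 + 9·9 = 180 ≡ 4.
  S_1 = Σ v_i α_i r_i = 9·7·2 + 3·6·5 + 6·8·4 + 6·4·7 + 9·5·9 = 981 ≡ 2.
  α_i^2 mod 11 = [5, 3, 9, 5, 3].
  S_2 = Σ v_i α_i^2 r_i = 9·5·2 + 3·3·5 + 6·9·4 + 6·5·7 + 9·3·9 = 804 ≡ 1.
  S = (4, 2, 1) ≠ 0, so r is not a codeword (an error is present).
Step 3: locate the error. For a single error e at position i, S_ℓ = v_i·e·α_i^ℓ, so α_err = S_1/S_0.
  S_0^{−1} = 4^{−1} = 3 (mod 11), so α_err = 2·3 = 6 ≡ 6 = α_2. Error position i = 2.
  Consistency check: S_2/S_1 = 1·6 = 6 ≡ 6 = α_err ✓ (single-error assumption holds).
Step 4: error magnitude e = S_0/v_2 = S_0·∏_{j≠2}(α_2 − α_j) = 4·4 = 16 ≡ 5 (mod 11).
Step 5: correct position 2: c_2 = r_2 − e = 5 − 5 ≡ 0 (mod 11). Hence c = [2, 0, 4, 7, 9].
  Check: interpolating c through the α_i gives m(x) = 10 + 2·x (degree < 2) with m(α_i) = c_i for every i, so c is indeed a codeword.


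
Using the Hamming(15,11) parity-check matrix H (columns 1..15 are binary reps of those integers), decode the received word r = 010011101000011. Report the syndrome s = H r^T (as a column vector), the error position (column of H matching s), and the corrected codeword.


s = (1, 1, 1, 0)^T, error position = 14, corrected codeword c = 010011101000001

Compute s = H r^T mod 2 one row at a time:
  s_1 = 0 + 1 + 0 + 0 + 0 + 0 + 1 + 1 = 3 ≡ 1 (mod 2).
  s_2 = 0 + 1 + 1 + 1 + 0 + 0 + 1 + 1 = 5 ≡ 1 (mod 2).
  s_3 = 1 + 0 + 1 + 1 + 0 + 0 + 1 + 1 = 5 ≡ 1 (mod 2).
  s_4 = 0 + 0 + 1 + 1 + 1 + 0 + 0 + 1 = 4 ≡ 0 (mod 2).
s = (1, 1, 1, 0)^T — this equals column 14 of H (binary 1110), so error is at position 14.
Correct: flip bit 14 of r = 010011101000011 to get c = 010011101000001.


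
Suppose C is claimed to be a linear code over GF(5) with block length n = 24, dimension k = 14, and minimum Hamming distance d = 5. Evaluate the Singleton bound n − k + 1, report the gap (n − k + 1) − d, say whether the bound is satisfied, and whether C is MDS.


Singleton RHS = n − k + 1 = 11, slack = 6, bound satisfied, not MDS.

Singleton bound: d ≤ n − k + 1.
Here n = 24, k = 14, so n − k + 1 = 11.
Given d = 5, check d ≤ 11: YES.
Slack = (n − k + 1) − d = 6.
The code is NOT MDS (slack = 6 > 0).
Description: the claimed parameters are [24, 14, 5]_5; such a code would be non-MDS.


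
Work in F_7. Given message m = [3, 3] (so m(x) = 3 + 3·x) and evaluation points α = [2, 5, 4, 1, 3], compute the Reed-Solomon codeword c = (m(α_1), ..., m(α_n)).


c = [2, 4, 1, 6, 5]

Message polynomial: m(x) = 3 + 3·x (mod 7).
For each evaluation point α_i, compute m(α_i) mod 7:
  α_1 = 2: Horner steps 3 → 2, so m(2) = 2.
  α_2 = 5: Horner steps 3 → 4, so m(5) = 4.
  α_3 = 4: Horner steps 3 → 1, so m(4) = 1.
  α_4 = 1: Horner steps 3 → 6, so m(1) = 6.
  α_5 = 3: Horner steps 3 → 5, so m(3) = 5.
Codeword c = [2, 4, 1, 6, 5] ∈ F_7^5.


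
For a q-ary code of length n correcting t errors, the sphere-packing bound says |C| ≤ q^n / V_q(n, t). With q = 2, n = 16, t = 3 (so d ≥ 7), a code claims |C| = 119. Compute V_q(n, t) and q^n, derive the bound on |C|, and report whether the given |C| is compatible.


V_q(n, t) = 697, q^n = 65536, Hamming bound = 94, |C| = 119 > bound (violated).

Step 1: Compute V_q(n, t) = Σ_{j=0}^3 C(n, j) (q−1)^j.
  j = 0: C(16,0)·(1)^0 = 1·1 = 1.
  j = 1: C(16,1)·(1)^1 = 16·1 = 16.
  j = 2: C(16,2)·(1)^2 = 120·1 = 120.
  j = 3: C(16,3)·(1)^3 = 560·1 = 560.
  V_q(n, t) = 1 + 16 + 120 + 560 = 697.
Step 2: q^n = 2^16 = 65536.
Step 3: Hamming bound ⌊q^n / V_q(n,t)⌋ = ⌊65536/697⌋ = 94.
Step 4: Compare |C| = 119 to 94: violated.
The claimed |C| lies above the Hamming bound, so no 2-ary code of length 16 with d ≥ 7 can have 119 codewords.


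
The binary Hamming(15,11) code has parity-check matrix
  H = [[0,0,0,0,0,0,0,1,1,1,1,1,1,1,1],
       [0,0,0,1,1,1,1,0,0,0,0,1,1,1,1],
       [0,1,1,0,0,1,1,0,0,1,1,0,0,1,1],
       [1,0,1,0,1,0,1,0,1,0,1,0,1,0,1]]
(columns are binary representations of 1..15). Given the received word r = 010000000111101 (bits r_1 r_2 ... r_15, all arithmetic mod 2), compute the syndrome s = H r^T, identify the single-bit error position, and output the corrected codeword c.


s = (1, 1, 0, 1)^T, error position = 13, corrected codeword c = 010000000111001

Compute s = H r^T mod 2 one row at a time:
  s_1 = 0 + 0 + 1 + 1 + 1 + 1 + 0 + 1 = 5 ≡ 1 (mod 2).
  s_2 = 0 + 0 + 0 + 0 + 1 + 1 + 0 + 1 = 3 ≡ 1 (mod 2).
  s_3 = 1 + 0 + 0 + 0 + 1 + 1 + 0 + 1 = 4 ≡ 0 (mod 2).
  s_4 = 0 + 0 + 0 + 0 + 0 + 1 + 1 + 1 = 3 ≡ 1 (mod 2).
s = (1, 1, 0, 1)^T — this equals column 13 of H (binary 1101), so error is at position 13.
Correct: flip bit 13 of r = 010000000111101 to get c = 010000000111001.


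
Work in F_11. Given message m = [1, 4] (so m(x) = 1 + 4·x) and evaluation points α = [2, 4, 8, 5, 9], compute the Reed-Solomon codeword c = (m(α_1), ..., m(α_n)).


c = [9, 6, 0, 10, 4]

Message polynomial: m(x) = 1 + 4·x (mod 11).
For each evaluation point α_i, compute m(α_i) mod 11:
  α_1 = 2: Horner steps 4 → 9, so m(2) = 9.
  α_2 = 4: Horner steps 4 → 6, so m(4) = 6.
  α_3 = 8: Horner steps 4 → 0, so m(8) = 0.
  α_4 = 5: Horner steps 4 → 10, so m(5) = 10.
  α_5 = 9: Horner steps 4 → 4, so m(9) = 4.
Codeword c = [9, 6, 0, 10, 4] ∈ F_11^5.


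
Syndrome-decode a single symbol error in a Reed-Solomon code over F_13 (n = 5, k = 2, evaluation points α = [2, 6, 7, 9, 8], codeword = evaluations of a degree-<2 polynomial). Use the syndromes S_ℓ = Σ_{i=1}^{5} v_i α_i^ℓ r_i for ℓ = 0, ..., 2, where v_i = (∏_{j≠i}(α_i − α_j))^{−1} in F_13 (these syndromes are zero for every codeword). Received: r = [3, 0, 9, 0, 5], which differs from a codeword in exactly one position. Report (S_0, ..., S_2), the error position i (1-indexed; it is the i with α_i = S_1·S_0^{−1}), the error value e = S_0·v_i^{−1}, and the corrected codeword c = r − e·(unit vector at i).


S = (4, 10, 12), error at position 4, error magnitude e = 12, c = [3, 0, 9, 1, 5].

Step 1: column multipliers v_i = (∏_{j≠i}(α_i − α_j))^{−1} mod 13.
  i = 1 (α = 2): (2−6)(2−7)(2−9)(2−8) = (−4)·(−5)·(−7)·(−6) = 840 ≡ 8, so v_1 = 8^{−1} = 5 (mod 13).
  i = 2 (α = 6): (6−2)(6−7)(6−9)(6−8) = 4·(−1)·(−3)·(−2) = −24 ≡ 2, so v_2 = 2^{−1} = 7 (mod 13).
  i = 3 (α = 7): (7−2)(7−6)(7−9)(7−8) = 5·1·(−2)·(−1) = 10 ≡ 10, so v_3 = 10^{−1} = 4 (mod 13).
  i = 4 (α = 9): (9−2)(9−6)(9−7)(9−8) = 7·3·2·1 = 42 ≡ 3, so v_4 = 3^{−1} = 9 (mod 13).
  i = 5 (α = 8): (8−2)(8−6)(8−7)(8−9) = 6·2·1·(−1) = −12 ≡ 1, so v_5 = 1^{−1} = 1 (mod 13).
  v = [5, 7, 4, 9, 1].
Step 2: syndromes of r = [3, 0, 9, 0, 5] (all sums mod 13).
  S_0 = Σ v_i r_i = 5·3 + 7·0 + 4·9 + 9·0 + 1·5 = 56 ≡ 4.
  S_1 = Σ v_i α_i r_i = 5·2·3 + 7·6·0 + 4·7·9 + 9·9·0 + 1·8·5 = 322 ≡ 10.
  α_i^2 mod 13 = [4, 10, 10, 3, 12].
  S_2 = Σ v_i α_i^2 r_i = 5·4·3 + 7·10·0 + 4·10·9 + 9·3·0 + 1·12·5 = 480 ≡ 12.
  S = (4, 10, 12) ≠ 0, so r is not a codeword (an error is present).
Step 3: locate the error. For a single error e at position i, S_ℓ = v_i·e·α_i^ℓ, so α_err = S_1/S_0.
  S_0^{−1} = 4^{−1} = 10 (mod 13), so α_err = 10·10 = 100 ≡ 9 = α_4. Error position i = 4.
  Consistency check: S_2/S_1 = 12·4 = 48 ≡ 9 = α_err ✓ (single-error assumption holds).
Step 4: error magnitude e = S_0/v_4 = S_0·∏_{j≠4}(α_4 − α_j) = 4·3 = 12 ≡ 12 (mod 13).
Step 5: correct position 4: c_4 = r_4 − e = 0 − 12 ≡ 1 (mod 13). Hence c = [3, 0, 9, 1, 5].
  Check: interpolating c through the α_i gives m(x) = 11 + 9·x (degree < 2) with m(α_i) = c_i for every i, so c is indeed a codeword.


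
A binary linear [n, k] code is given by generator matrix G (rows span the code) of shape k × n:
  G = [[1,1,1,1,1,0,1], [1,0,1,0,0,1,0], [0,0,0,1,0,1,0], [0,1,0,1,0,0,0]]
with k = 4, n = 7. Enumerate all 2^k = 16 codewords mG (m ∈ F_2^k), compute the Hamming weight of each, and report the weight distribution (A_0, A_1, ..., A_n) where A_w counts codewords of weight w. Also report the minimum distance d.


Weight distribution: A_0 = 1, A_2 = 3, A_3 = 6, A_4 = 1, A_5 = 2, A_6 = 3. Minimum distance d = 2.

Enumerate all 2^4 = 16 messages m ∈ F_2^4.
For each, compute codeword c = mG in F_2^7, then tally its weight.
  m = 0000 → c = 0000000, weight = 0.
  m = 1000 → c = 1111101, weight = 6.
  m = 0100 → c = 1010010, weight = 3.
  m = 1100 → c = 0101111, weight = 5.
  m = 0010 → c = 0001010, weight = 2.
  m = 1010 → c = 1110111, weight = 6.
  m = 0110 → c = 1011000, weight = 3.
  m = 1110 → c = 0100101, weight = 3.
  m = 0001 → c = 0101000, weight = 2.
  m = 1001 → c = 1010101, weight = 4.
  m = 0101 → c = 1111010, weight = 5.
  m = 1101 → c = 0000111, weight = 3.
  m = 0011 → c = 0100010, weight = 2.
  m = 1011 → c = 1011111, weight = 6.
  m = 0111 → c = 1110000, weight = 3.
  m = 1111 → c = 0001101, weight = 3.
Tally weights:
  weight 0: 1 codewords.
  weight 2: 3 codewords.
  weight 3: 6 codewords.
  weight 4: 1 codewords.
  weight 5: 2 codewords.
  weight 6: 3 codewords.
Minimum distance d = smallest w > 0 with A_w > 0 = 2.
Sanity: Σ A_w = 16 = 2^4 = 16 ✓.


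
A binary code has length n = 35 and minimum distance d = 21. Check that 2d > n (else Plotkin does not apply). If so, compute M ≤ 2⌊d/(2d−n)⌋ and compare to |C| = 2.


Plotkin bound M ≤ 6; given |C| = 2 ≤ bound (satisfied).

Check applicability: 2d = 42, n = 35.
2d − n = 7 > 0, so Plotkin applies.
Compute d/(2d−n) = 21/7 ≈ 3.0000.
⌊d/(2d−n)⌋ = 3.
Plotkin bound: M ≤ 2·3 = 6.
Given |C| = 2, check: satisfied.
This |C| is below the Plotkin bound.


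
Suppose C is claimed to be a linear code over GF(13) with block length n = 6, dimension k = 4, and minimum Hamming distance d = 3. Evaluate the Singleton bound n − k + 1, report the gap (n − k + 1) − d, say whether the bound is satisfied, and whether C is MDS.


Singleton RHS = n − k + 1 = 3, slack = 0, bound satisfied, MDS.

Singleton bound: d ≤ n − k + 1.
Here n = 6, k = 4, so n − k + 1 = 3.
Given d = 3, check d ≤ 3: YES.
Slack = (n − k + 1) − d = 0.
The code is MDS (slack = 0).
Description: the claimed parameters are [6, 4, 3]_13; such a code would be MDS (meets Singleton bound).


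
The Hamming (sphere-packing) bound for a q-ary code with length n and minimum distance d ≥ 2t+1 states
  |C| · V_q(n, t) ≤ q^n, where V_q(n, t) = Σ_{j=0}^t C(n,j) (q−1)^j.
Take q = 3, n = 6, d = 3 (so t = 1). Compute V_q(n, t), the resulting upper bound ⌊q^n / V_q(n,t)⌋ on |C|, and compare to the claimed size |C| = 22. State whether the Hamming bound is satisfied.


V_q(n, t) = 13, q^n = 729, Hamming bound = 56, |C| = 22 ≤ bound (satisfied).

Step 1: Compute V_q(n, t) = Σ_{j=0}^1 C(n, j) (q−1)^j.
  j = 0: C(6,0)·(2)^0 = 1·1 = 1.
  j = 1: C(6,1)·(2)^1 = 6·2 = 12.
  V_q(n, t) = 1 + 12 = 13.
Step 2: q^n = 3^6 = 729.
Step 3: Hamming bound ⌊q^n / V_q(n,t)⌋ = ⌊729/13⌋ = 56.
Step 4: Compare |C| = 22 to 56: satisfied.
The claimed |C| lies below the Hamming bound.


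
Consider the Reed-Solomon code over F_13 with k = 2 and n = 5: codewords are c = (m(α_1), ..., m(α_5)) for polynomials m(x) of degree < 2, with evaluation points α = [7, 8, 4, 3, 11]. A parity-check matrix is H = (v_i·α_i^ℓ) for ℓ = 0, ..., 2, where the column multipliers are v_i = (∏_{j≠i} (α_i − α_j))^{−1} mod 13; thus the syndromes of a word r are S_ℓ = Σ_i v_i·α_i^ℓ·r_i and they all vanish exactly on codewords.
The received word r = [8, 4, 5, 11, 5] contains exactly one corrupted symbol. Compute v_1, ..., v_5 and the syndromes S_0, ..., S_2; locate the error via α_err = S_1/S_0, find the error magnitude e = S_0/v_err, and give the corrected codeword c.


S = (9, 10, 1), error at position 3, error magnitude e = 11, c = [8, 4, 7, 11, 5].

Step 1: column multipliers v_i = (∏_{j≠i}(α_i − α_j))^{−1} mod 13.
  i = 1 (α = 7): (7−8)(7−4)(7−3)(7−11) = (−1)·3·4·(−4) = 48 ≡ 9, so v_1 = 9^{−1} = 3 (mod 13).
  i = 2 (α = 8): (8−7)(8−4)(8−3)(8−11) = 1·4·5·(−3) = −60 ≡ 5, so v_2 = 5^{−1} = 8 (mod 13).
  i = 3 (α = 4): (4−7)(4−8)(4−3)(4−11) = (−3)·(−4)·1·(−7) = −84 ≡ 7, so v_3 = 7^{−1} = 2 (mod 13).
  i = 4 (α = 3): (3−7)(3−8)(3−4)(3−11) = (−4)·(−5)·(−1)·(−8) = 160 ≡ 4, so v_4 = 4^{−1} = 10 (mod 13).
  i = 5 (α = 11): (11−7)(11−8)(11−4)(11−3) = 4·3·7·8 = 672 ≡ 9, so v_5 = 9^{−1} = 3 (mod 13).
  v = [3, 8, 2, 10, 3].
Step 2: syndromes of r = [8, 4, 5, 11, 5] (all sums mod 13).
  S_0 = Σ v_i r_i = 3·8 + 8·4 + 2·5 + 10·11 + 3·5 = 191 ≡ 9.
  S_1 = Σ v_i α_i r_i = 3·7·8 + 8·8·4 + 2·4·5 + 10·3·11 + 3·11·5 = 959 ≡ 10.
  α_i^2 mod 13 = [10, 12, 3, 9, 4].
  S_2 = Σ v_i α_i^2 r_i = 3·10·8 + 8·12·4 + 2·3·5 + 10·9·11 + 3·4·5 = 1704 ≡ 1.
  S = (9, 10, 1) ≠ 0, so r is not a codeword (an error is present).
Step 3: locate the error. For a single error e at position i, S_ℓ = v_i·e·α_i^ℓ, so α_err = S_1/S_0.
  S_0^{−1} = 9^{−1} = 3 (mod 13), so α_err = 10·3 = 30 ≡ 4 = α_3. Error position i = 3.
  Consistency check: S_2/S_1 = 1·4 = 4 ≡ 4 = α_err ✓ (single-error assumption holds).
Step 4: error magnitude e = S_0/v_3 = S_0·∏_{j≠3}(α_3 − α_j) = 9·7 = 63 ≡ 11 (mod 13).
Step 5: correct position 3: c_3 = r_3 − e = 5 − 11 ≡ 7 (mod 13). Hence c = [8, 4, 7, 11, 5].
  Check: interpolating c through the α_i gives m(x) = 10 + 9·x (degree < 2) with m(α_i) = c_i for every i, so c is indeed a codeword.


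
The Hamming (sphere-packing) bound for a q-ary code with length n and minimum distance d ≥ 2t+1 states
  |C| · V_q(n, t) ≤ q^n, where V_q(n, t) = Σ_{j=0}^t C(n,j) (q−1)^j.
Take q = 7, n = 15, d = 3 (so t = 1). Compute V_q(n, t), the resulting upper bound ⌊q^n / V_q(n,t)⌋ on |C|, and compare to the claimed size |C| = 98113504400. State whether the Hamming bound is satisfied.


V_q(n, t) = 91, q^n = 4747561509943, Hamming bound = 52171005603, |C| = 98113504400 > bound (violated).

Step 1: Compute V_q(n, t) = Σ_{j=0}^1 C(n, j) (q−1)^j.
  j = 0: C(15,0)·(6)^0 = 1·1 = 1.
  j = 1: C(15,1)·(6)^1 = 15·6 = 90.
  V_q(n, t) = 1 + 90 = 91.
Step 2: q^n = 7^15 = 4747561509943.
Step 3: Hamming bound ⌊q^n / V_q(n,t)⌋ = ⌊4747561509943/91⌋ = 52171005603.
Step 4: Compare |C| = 98113504400 to 52171005603: violated.
The claimed |C| lies above the Hamming bound, so no 7-ary code of length 15 with d ≥ 3 can have 98113504400 codewords.


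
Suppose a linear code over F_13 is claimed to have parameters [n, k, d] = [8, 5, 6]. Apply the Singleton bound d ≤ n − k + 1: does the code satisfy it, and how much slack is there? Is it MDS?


Singleton RHS = n − k + 1 = 4, slack = -2, bound violated (no such code; not MDS).

Singleton bound: d ≤ n − k + 1.
Here n = 8, k = 5, so n − k + 1 = 4.
Given d = 6, check d ≤ 4: NO.
Slack = (n − k + 1) − d = -2.
The slack is negative: d = 6 exceeds n − k + 1 = 4 by 2, so the Singleton bound is violated and no linear [8, 5, 6]_13 code can exist. In particular it is not MDS (MDS requires d = n − k + 1 exactly).
Description: the claimed parameters are [8, 5, 6]_13; such a code would be impossible (violates the Singleton bound).


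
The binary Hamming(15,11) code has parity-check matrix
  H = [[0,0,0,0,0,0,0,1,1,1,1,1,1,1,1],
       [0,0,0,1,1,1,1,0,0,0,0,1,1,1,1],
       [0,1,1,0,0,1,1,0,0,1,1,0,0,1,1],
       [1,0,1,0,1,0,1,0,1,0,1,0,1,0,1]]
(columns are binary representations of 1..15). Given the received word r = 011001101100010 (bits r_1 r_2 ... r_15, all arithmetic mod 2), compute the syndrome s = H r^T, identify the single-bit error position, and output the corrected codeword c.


s = (1, 1, 0, 1)^T, error position = 13, corrected codeword c = 011001101100110

Compute s = H r^T mod 2 one row at a time:
  s_1 = 0 + 1 + 1 + 0 + 0 + 0 + 1 + 0 = 3 ≡ 1 (mod 2).
  s_2 = 0 + 0 + 1 + 1 + 0 + 0 + 1 + 0 = 3 ≡ 1 (mod 2).
  s_3 = 1 + 1 + 1 + 1 + 1 + 0 + 1 + 0 = 6 ≡ 0 (mod 2).
  s_4 = 0 + 1 + 0 + 1 + 1 + 0 + 0 + 0 = 3 ≡ 1 (mod 2).
s = (1, 1, 0, 1)^T — this equals column 13 of H (binary 1101), so error is at position 13.
Correct: flip bit 13 of r = 011001101100010 to get c = 011001101100110.


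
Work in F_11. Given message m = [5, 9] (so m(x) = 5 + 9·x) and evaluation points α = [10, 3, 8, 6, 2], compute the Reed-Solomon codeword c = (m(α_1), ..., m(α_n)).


c = [7, 10, 0, 4, 1]

Message polynomial: m(x) = 5 + 9·x (mod 11).
For each evaluation point α_i, compute m(α_i) mod 11:
  α_1 = 10: Horner steps 9 → 7, so m(10) = 7.
  α_2 = 3: Horner steps 9 → 10, so m(3) = 10.
  α_3 = 8: Horner steps 9 → 0, so m(8) = 0.
  α_4 = 6: Horner steps 9 → 4, so m(6) = 4.
  α_5 = 2: Horner steps 9 → 1, so m(2) = 1.
Codeword c = [7, 10, 0, 4, 1] ∈ F_11^5.


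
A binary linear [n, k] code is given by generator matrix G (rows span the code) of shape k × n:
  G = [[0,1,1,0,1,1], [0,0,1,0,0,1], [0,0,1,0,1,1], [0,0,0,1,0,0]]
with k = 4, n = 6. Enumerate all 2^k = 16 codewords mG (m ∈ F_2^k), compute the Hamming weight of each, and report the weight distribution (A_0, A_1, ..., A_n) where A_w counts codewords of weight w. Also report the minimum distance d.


Weight distribution: A_0 = 1, A_1 = 3, A_2 = 4, A_3 = 4, A_4 = 3, A_5 = 1. Minimum distance d = 1.

Enumerate all 2^4 = 16 messages m ∈ F_2^4.
For each, compute codeword c = mG in F_2^6, then tally its weight.
  m = 0000 → c = 000000, weight = 0.
  m = 1000 → c = 011011, weight = 4.
  m = 0100 → c = 001001, weight = 2.
  m = 1100 → c = 010010, weight = 2.
  m = 0010 → c = 001011, weight = 3.
  m = 1010 → c = 010000, weight = 1.
  m = 0110 → c = 000010, weight = 1.
  m = 1110 → c = 011001, weight = 3.
  m = 0001 → c = 000100, weight = 1.
  m = 1001 → c = 011111, weight = 5.
  m = 0101 → c = 001101, weight = 3.
  m = 1101 → c = 010110, weight = 3.
  m = 0011 → c = 001111, weight = 4.
  m = 1011 → c = 010100, weight = 2.
  m = 0111 → c = 000110, weight = 2.
  m = 1111 → c = 011101, weight = 4.
Tally weights:
  weight 0: 1 codewords.
  weight 1: 3 codewords.
  weight 2: 4 codewords.
  weight 3: 4 codewords.
  weight 4: 3 codewords.
  weight 5: 1 codewords.
Minimum distance d = smallest w > 0 with A_w > 0 = 1.
Sanity: Σ A_w = 16 = 2^4 = 16 ✓.


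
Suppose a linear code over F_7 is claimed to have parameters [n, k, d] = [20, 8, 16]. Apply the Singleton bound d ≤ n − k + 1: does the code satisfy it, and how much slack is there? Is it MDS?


Singleton RHS = n − k + 1 = 13, slack = -3, bound violated (no such code; not MDS).

Singleton bound: d ≤ n − k + 1.
Here n = 20, k = 8, so n − k + 1 = 13.
Given d = 16, check d ≤ 13: NO.
Slack = (n − k + 1) − d = -3.
The slack is negative: d = 16 exceeds n − k + 1 = 13 by 3, so the Singleton bound is violated and no linear [20, 8, 16]_7 code can exist. In particular it is not MDS (MDS requires d = n − k + 1 exactly).
Description: the claimed parameters are [20, 8, 16]_7; such a code would be impossible (violates the Singleton bound).


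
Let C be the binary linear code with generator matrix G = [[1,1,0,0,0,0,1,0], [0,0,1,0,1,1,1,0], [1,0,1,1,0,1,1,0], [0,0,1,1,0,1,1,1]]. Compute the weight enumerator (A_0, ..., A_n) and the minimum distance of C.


Weight distribution: A_0 = 1, A_2 = 1, A_3 = 4, A_4 = 3, A_5 = 4, A_6 = 3. Minimum distance d = 2.

Enumerate all 2^4 = 16 messages m ∈ F_2^4.
For each, compute codeword c = mG in F_2^8, then tally its weight.
  m = 0000 → c = 00000000, weight = 0.
  m = 1000 → c = 11000010, weight = 3.
  m = 0100 → c = 00101110, weight = 4.
  m = 1100 → c = 11101100, weight = 5.
  m = 0010 → c = 10110110, weight = 5.
  m = 1010 → c = 01110100, weight = 4.
  m = 0110 → c = 10011000, weight = 3.
  m = 1110 → c = 01011010, weight = 4.
  m = 0001 → c = 00110111, weight = 5.
  m = 1001 → c = 11110101, weight = 6.
  m = 0101 → c = 00011001, weight = 3.
  m = 1101 → c = 11011011, weight = 6.
  m = 0011 → c = 10000001, weight = 2.
  m = 1011 → c = 01000011, weight = 3.
  m = 0111 → c = 10101111, weight = 6.
  m = 1111 → c = 01101101, weight = 5.
Tally weights:
  weight 0: 1 codewords.
  weight 2: 1 codewords.
  weight 3: 4 codewords.
  weight 4: 3 codewords.
  weight 5: 4 codewords.
  weight 6: 3 codewords.
Minimum distance d = smallest w > 0 with A_w > 0 = 2.
Sanity: Σ A_w = 16 = 2^4 = 16 ✓.


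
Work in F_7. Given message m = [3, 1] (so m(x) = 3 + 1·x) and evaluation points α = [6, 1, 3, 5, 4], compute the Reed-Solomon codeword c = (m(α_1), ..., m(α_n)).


c = [2, 4, 6, 1, 0]

Message polynomial: m(x) = 3 + 1·x (mod 7).
For each evaluation point α_i, compute m(α_i) mod 7:
  α_1 = 6: Horner steps 1 → 2, so m(6) = 2.
  α_2 = 1: Horner steps 1 → 4, so m(1) = 4.
  α_3 = 3: Horner steps 1 → 6, so m(3) = 6.
  α_4 = 5: Horner steps 1 → 1, so m(5) = 1.
  α_5 = 4: Horner steps 1 → 0, so m(4) = 0.
Codeword c = [2, 4, 6, 1, 0] ∈ F_7^5.
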